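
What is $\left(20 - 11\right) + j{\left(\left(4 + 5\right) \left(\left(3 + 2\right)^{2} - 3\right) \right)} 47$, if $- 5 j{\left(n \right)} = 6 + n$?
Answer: $- \frac{9543}{5} \approx -1908.6$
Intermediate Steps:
$j{\left(n \right)} = - \frac{6}{5} - \frac{n}{5}$ ($j{\left(n \right)} = - \frac{6 + n}{5} = - \frac{6}{5} - \frac{n}{5}$)
$\left(20 - 11\right) + j{\left(\left(4 + 5\right) \left(\left(3 + 2\right)^{2} - 3\right) \right)} 47 = \left(20 - 11\right) + \left(- \frac{6}{5} - \frac{\left(4 + 5\right) \left(\left(3 + 2\right)^{2} - 3\right)}{5}\right) 47 = 9 + \left(- \frac{6}{5} - \frac{9 \left(5^{2} - 3\right)}{5}\right) 47 = 9 + \left(- \frac{6}{5} - \frac{9 \left(25 - 3\right)}{5}\right) 47 = 9 + \left(- \frac{6}{5} - \frac{9 \cdot 22}{5}\right) 47 = 9 + \left(- \frac{6}{5} - \frac{198}{5}\right) 47 = 9 - \frac{9588}{5} = - \frac{9543}{5}$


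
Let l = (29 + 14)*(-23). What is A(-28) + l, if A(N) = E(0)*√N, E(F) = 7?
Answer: -989 + 14*I*√7 ≈ -989.0 + 37.041*I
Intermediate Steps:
l = -989 (l = 43*(-23) = -989)
A(N) = 7*√N
A(-28) + l = 7*√(-28) - 989 = 7*(2*I*√7) - 989 = 14*I*√7 - 989 = -989 + 14*I*√7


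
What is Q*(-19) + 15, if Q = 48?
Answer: -897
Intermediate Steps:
Q*(-19) + 15 = 48*(-19) + 15 = -912 + 15 = -897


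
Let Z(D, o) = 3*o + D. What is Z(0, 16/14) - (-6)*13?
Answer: 570/7 ≈ 81.429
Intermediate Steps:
Z(D, o) = D + 3*o
Z(0, 16/14) - (-6)*13 = (0 + 3*(16/14)) - (-6)*13 = (0 + 3*(16*(1/14))) - 1*(-78) = (0 + 3*(8/7)) + 78 = (0 + 24/7) + 78 = 24/7 + 78 = 570/7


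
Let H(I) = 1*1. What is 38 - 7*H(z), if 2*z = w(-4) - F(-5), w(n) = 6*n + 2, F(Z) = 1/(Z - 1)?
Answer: 31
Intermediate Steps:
F(Z) = 1/(-1 + Z)
w(n) = 2 + 6*n
z = -131/12 (z = ((2 + 6*(-4)) - 1/(-1 - 5))/2 = ((2 - 24) - 1/(-6))/2 = (-22 - 1*(-1/6))/2 = (-22 + 1/6)/2 = (1/2)*(-131/6) = -131/12 ≈ -10.917)
H(I) = 1
38 - 7*H(z) = 38 - 7*1 = 38 - 7 = 31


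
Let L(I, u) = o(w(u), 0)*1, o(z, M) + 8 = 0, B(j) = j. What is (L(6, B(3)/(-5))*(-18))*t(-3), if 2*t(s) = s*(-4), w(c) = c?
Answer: 864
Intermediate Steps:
t(s) = -2*s (t(s) = (s*(-4))/2 = (-4*s)/2 = -2*s)
o(z, M) = -8 (o(z, M) = -8 + 0 = -8)
L(I, u) = -8 (L(I, u) = -8*1 = -8)
(L(6, B(3)/(-5))*(-18))*t(-3) = (-8*(-18))*(-2*(-3)) = 144*6 = 864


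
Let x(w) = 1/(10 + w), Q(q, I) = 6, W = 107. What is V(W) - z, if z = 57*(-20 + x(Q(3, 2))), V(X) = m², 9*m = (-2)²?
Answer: 1473079/1296 ≈ 1136.6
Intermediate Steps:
m = 4/9 (m = (⅑)*(-2)² = (⅑)*4 = 4/9 ≈ 0.44444)
V(X) = 16/81 (V(X) = (4/9)² = 16/81)
z = -18183/16 (z = 57*(-20 + 1/(10 + 6)) = 57*(-20 + 1/16) = 57*(-319/16) = -18183/16 ≈ -1136.4)
V(W) - z = 16/81 - 1*(-18183/16) = 16/81 + 18183/16 = 1473079/1296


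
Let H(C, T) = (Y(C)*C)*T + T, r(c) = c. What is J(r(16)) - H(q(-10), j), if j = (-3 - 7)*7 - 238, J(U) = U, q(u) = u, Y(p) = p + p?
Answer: 61924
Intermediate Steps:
Y(p) = 2*p
j = -308 (j = -10*7 - 238 = -70 - 238 = -308)
H(C, T) = T + 2*T*C**2 (H(C, T) = ((2*C)*C)*T + T = (2*C**2)*T + T = 2*T*C**2 + T = T + 2*T*C**2)
J(r(16)) - H(q(-10), j) = 16 - (-308)*(1 + 2*(-10)**2) = 16 - (-308)*(1 + 2*100) = 16 - (-308)*(1 + 200) = 16 - (-308)*201 = 16 - 1*(-61908) = 16 + 61908 = 61924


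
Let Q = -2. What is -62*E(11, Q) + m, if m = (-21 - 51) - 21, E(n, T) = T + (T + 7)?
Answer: -279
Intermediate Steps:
E(n, T) = 7 + 2*T (E(n, T) = T + (7 + T) = 7 + 2*T)
m = -93 (m = -72 - 21 = -93)
-62*E(11, Q) + m = -62*(7 + 2*(-2)) - 93 = -62*(7 - 4) - 93 = -62*3 - 93 = -186 - 93 = -279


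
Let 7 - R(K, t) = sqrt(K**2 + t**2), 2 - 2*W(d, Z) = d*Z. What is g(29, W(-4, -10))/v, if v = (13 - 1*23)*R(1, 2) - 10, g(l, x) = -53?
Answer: 212/295 + 53*sqrt(5)/590 ≈ 0.91951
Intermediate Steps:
W(d, Z) = 1 - Z*d/2 (W(d, Z) = 1 - d*Z/2 = 1 - Z*d/2)
R(K, t) = 7 - sqrt(K**2 + t**2)
v = -80 + 10*sqrt(5) (v = (13 - 1*23)*(7 - sqrt(1**2 + 2**2)) - 10 = (13 - 23)*(7 - sqrt(1 + 4)) - 10 = -10*(7 - sqrt(5)) - 10 = (-70 + 10*sqrt(5)) - 10 = -80 + 10*sqrt(5) ≈ -57.639)
g(29, W(-4, -10))/v = -53/(-80 + 10*sqrt(5))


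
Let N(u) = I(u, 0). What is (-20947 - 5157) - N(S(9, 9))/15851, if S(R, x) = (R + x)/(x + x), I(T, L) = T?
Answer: -413774505/15851 ≈ -26104.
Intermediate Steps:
S(R, x) = (R + x)/(2*x) (S(R, x) = (R + x)/((2*x)) = (R + x)*(1/(2*x)) = (R + x)/(2*x))
N(u) = u
(-20947 - 5157) - N(S(9, 9))/15851 = (-20947 - 5157) - (½)*(9 + 9)/9/15851 = -26104 - (½)*(⅑)*18/15851 = -26104 - 1/15851 = -413774505/15851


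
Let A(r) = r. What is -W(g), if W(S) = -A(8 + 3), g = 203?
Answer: 11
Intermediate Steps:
W(S) = -11 (W(S) = -(8 + 3) = -1*11 = -11)
-W(g) = -1*(-11) = 11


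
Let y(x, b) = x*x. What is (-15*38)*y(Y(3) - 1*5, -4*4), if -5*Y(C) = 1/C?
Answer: -219488/15 ≈ -14633.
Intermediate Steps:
Y(C) = -1/(5*C)
y(x, b) = x²
(-15*38)*y(Y(3) - 1*5, -4*4) = (-15*38)*(-⅕/3 - 1*5)² = -570*(-⅕*⅓ - 5)² = -570*(-1/15 - 5)² = -570*(-76/15)² = -570*5776/225 = -219488/15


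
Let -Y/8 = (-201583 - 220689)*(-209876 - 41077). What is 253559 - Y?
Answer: 847763655287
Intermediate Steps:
Y = -847763401728 (Y = -8*(-201583 - 220689)*(-209876 - 41077) = -(-3378176)*(-250953) = -8*105970425216 = -847763401728)
253559 - Y = 253559 - 1*(-847763401728) = 253559 + 847763401728 = 847763655287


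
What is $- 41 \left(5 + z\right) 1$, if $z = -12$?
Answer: $287$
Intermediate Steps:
$- 41 \left(5 + z\right) 1 = - 41 \left(5 - 12\right) 1 = \left(-41\right) \left(-7\right) 1 = 287 \cdot 1 = 287$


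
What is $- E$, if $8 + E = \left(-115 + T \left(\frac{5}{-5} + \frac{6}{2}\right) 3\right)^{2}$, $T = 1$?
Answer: $-11873$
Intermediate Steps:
$E = 11873$ ($E = -8 + \left(-115 + 1 \left(\frac{5}{-5} + \frac{6}{2}\right) 3\right)^{2} = -8 + \left(-115 + 1 \left(5 \left(- \frac{1}{5}\right) + 6 \cdot \frac{1}{2}\right) 3\right)^{2} = -8 + \left(-115 + 1 \left(-1 + 3\right) 3\right)^{2} = -8 + \left(-115 + 1 \cdot 2 \cdot 3\right)^{2} = -8 + \left(-115 + 2 \cdot 3\right)^{2} = -8 + \left(-115 + 6\right)^{2} = -8 + \left(-109\right)^{2} = -8 + 11881 = 11873$)
$- E = \left(-1\right) 11873 = -11873$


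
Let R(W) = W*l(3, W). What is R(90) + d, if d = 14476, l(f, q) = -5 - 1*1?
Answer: 13936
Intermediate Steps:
l(f, q) = -6 (l(f, q) = -5 - 1 = -6)
R(W) = -6*W (R(W) = W*(-6) = -6*W)
R(90) + d = -6*90 + 14476 = -540 + 14476 = 13936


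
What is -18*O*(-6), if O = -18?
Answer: -1944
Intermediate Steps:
-18*O*(-6) = -18*(-18)*(-6) = 324*(-6) = -1944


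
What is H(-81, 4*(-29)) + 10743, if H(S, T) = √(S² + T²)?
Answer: 10743 + √20017 ≈ 10884.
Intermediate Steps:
H(-81, 4*(-29)) + 10743 = √((-81)² + (4*(-29))²) + 10743 = √(6561 + (-116)²) + 10743 = √(6561 + 13456) + 10743 = √20017 + 10743 = 10743 + √20017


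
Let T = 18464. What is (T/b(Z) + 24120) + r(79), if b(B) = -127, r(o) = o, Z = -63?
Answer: 3054809/127 ≈ 24054.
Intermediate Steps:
(T/b(Z) + 24120) + r(79) = (18464/(-127) + 24120) + 79 = (18464*(-1/127) + 24120) + 79 = (-18464/127 + 24120) + 79 = 3044776/127 + 79 = 3054809/127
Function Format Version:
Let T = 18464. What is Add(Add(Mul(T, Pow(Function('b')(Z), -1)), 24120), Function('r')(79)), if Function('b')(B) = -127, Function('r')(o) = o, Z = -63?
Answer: Rational(3054809, 127) ≈ 24054.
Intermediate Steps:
Add(Add(Mul(T, Pow(Function('b')(Z), -1)), 24120), Function('r')(79)) = Add(Add(Mul(18464, Pow(-127, -1)), 24120), 79) = Add(Add(Mul(18464, Rational(-1, 127)), 24120), 79) = Add(Add(Rational(-18464, 127), 24120), 79) = Add(Rational(3044776, 127), 79) = Rational(3054809, 127)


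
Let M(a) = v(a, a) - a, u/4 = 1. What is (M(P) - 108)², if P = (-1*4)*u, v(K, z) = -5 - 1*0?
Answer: 9409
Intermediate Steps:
v(K, z) = -5 (v(K, z) = -5 + 0 = -5)
u = 4 (u = 4*1 = 4)
P = -16 (P = -1*4*4 = -4*4 = -16)
M(a) = -5 - a
(M(P) - 108)² = ((-5 - 1*(-16)) - 108)² = ((-5 + 16) - 108)² = (11 - 108)² = (-97)² = 9409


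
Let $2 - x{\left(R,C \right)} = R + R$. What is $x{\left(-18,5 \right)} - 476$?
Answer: $-438$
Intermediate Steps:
$x{\left(R,C \right)} = 2 - 2 R$ ($x{\left(R,C \right)} = 2 - \left(R + R\right) = 2 - 2 R$)
$x{\left(-18,5 \right)} - 476 = \left(2 - -36\right) - 476 = \left(2 + 36\right) - 476 = 38 - 476 = -438$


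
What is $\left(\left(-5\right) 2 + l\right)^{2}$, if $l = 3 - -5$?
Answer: $4$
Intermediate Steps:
$l = 8$ ($l = 3 + 5 = 8$)
$\left(\left(-5\right) 2 + l\right)^{2} = \left(\left(-5\right) 2 + 8\right)^{2} = \left(-10 + 8\right)^{2} = \left(-2\right)^{2} = 4$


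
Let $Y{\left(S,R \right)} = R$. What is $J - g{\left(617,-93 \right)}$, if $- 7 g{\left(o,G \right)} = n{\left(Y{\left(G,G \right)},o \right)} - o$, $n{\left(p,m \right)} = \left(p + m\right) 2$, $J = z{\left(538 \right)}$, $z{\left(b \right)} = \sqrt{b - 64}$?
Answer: $\frac{431}{7} + \sqrt{474} \approx 83.343$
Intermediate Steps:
$z{\left(b \right)} = \sqrt{-64 + b}$
$J = \sqrt{474}$ ($J = \sqrt{-64 + 538} = \sqrt{474} \approx 21.772$)
$n{\left(p,m \right)} = 2 m + 2 p$ ($n{\left(p,m \right)} = \left(m + p\right) 2 = 2 m + 2 p$)
$g{\left(o,G \right)} = - \frac{2 G}{7} - \frac{o}{7}$ ($g{\left(o,G \right)} = - \frac{\left(2 o + 2 G\right) - o}{7} = - \frac{\left(2 G + 2 o\right) - o}{7} = - \frac{o + 2 G}{7} = - \frac{2 G}{7} - \frac{o}{7}$)
$J - g{\left(617,-93 \right)} = \sqrt{474} - \left(\left(- \frac{2}{7}\right) \left(-93\right) - \frac{617}{7}\right) = \sqrt{474} - \left(\frac{186}{7} - \frac{617}{7}\right) = \sqrt{474} - - \frac{431}{7} = \sqrt{474} + \frac{431}{7} = \frac{431}{7} + \sqrt{474}$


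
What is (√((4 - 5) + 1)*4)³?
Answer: 0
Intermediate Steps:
(√((4 - 5) + 1)*4)³ = (√(-1 + 1)*4)³ = (√0*4)³ = (0*4)³ = 0³ = 0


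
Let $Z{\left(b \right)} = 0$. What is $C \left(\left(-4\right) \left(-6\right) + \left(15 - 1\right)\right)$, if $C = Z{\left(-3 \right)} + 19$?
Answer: $722$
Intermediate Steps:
$C = 19$ ($C = 0 + 19 = 19$)
$C \left(\left(-4\right) \left(-6\right) + \left(15 - 1\right)\right) = 19 \left(\left(-4\right) \left(-6\right) + \left(15 - 1\right)\right) = 19 \left(24 + 14\right) = 19 \cdot 38 = 722$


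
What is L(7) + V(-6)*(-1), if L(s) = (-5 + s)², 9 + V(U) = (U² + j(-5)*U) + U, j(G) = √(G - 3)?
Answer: -17 + 12*I*√2 ≈ -17.0 + 16.971*I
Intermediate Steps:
j(G) = √(-3 + G)
V(U) = -9 + U + U² + 2*I*U*√2 (V(U) = -9 + ((U² + √(-3 - 5)*U) + U) = -9 + ((U² + √(-8)*U) + U) = -9 + ((U² + (2*I*√2)*U) + U) = -9 + ((U² + 2*I*U*√2) + U) = -9 + (U + U² + 2*I*U*√2) = -9 + U + U² + 2*I*U*√2)
L(7) + V(-6)*(-1) = (-5 + 7)² + (-9 - 6 + (-6)² + 2*I*(-6)*√2)*(-1) = 2² + (-9 - 6 + 36 - 12*I*√2)*(-1) = 4 + (21 - 12*I*√2)*(-1) = 4 + (-21 + 12*I*√2) = -17 + 12*I*√2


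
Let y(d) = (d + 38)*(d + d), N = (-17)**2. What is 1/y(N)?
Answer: 1/189006 ≈ 5.2908e-6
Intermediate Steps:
N = 289
y(d) = 2*d*(38 + d) (y(d) = (38 + d)*(2*d) = 2*d*(38 + d))
1/y(N) = 1/(2*289*(38 + 289)) = 1/(2*289*327) = 1/189006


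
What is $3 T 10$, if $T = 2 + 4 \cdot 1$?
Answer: $180$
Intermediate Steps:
$T = 6$ ($T = 2 + 4 = 6$)
$3 T 10 = 3 \cdot 6 \cdot 10 = 18 \cdot 10 = 180$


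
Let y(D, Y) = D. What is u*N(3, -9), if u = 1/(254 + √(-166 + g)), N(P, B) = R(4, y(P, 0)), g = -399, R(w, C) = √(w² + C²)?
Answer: 1270/65081 - 5*I*√565/65081 ≈ 0.019514 - 0.0018262*I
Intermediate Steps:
R(w, C) = √(C² + w²)
N(P, B) = √(16 + P²) (N(P, B) = √(P² + 4²) = √(P² + 16) = √(16 + P²))
u = 1/(254 + I*√565) (u = 1/(254 + √(-166 - 399)) = 1/(254 + √(-565)) = 1/(254 + I*√565) ≈ 0.0039028 - 0.00036523*I)
u*N(3, -9) = (254/65081 - I*√565/65081)*√(16 + 3²) = (254/65081 - I*√565/65081)*√(16 + 9) = (254/65081 - I*√565/65081)*√25 = (254/65081 - I*√565/65081)*5 = 1270/65081 - 5*I*√565/65081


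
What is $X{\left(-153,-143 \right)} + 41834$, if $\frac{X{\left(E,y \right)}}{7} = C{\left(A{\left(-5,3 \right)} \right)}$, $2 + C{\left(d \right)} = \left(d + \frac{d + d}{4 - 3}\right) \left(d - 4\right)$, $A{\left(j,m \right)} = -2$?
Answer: $42072$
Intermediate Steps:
$C{\left(d \right)} = -2 + 3 d \left(-4 + d\right)$ ($C{\left(d \right)} = -2 + \left(d + \frac{d + d}{4 - 3}\right) \left(d - 4\right) = -2 + \left(d + \frac{2 d}{1}\right) \left(-4 + d\right) = -2 + \left(d + 2 d 1\right) \left(-4 + d\right) = -2 + \left(d + 2 d\right) \left(-4 + d\right) = -2 + 3 d \left(-4 + d\right)$)
$X{\left(E,y \right)} = 238$ ($X{\left(E,y \right)} = 7 \left(-2 - -24 + 3 \left(-2\right)^{2}\right) = 7 \left(-2 + 24 + 3 \cdot 4\right) = 7 \left(-2 + 24 + 12\right) = 7 \cdot 34 = 238$)
$X{\left(-153,-143 \right)} + 41834 = 238 + 41834 = 42072$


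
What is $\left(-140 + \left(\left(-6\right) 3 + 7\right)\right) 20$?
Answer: $-3020$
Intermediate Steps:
$\left(-140 + \left(\left(-6\right) 3 + 7\right)\right) 20 = \left(-140 + \left(-18 + 7\right)\right) 20 = \left(-140 - 11\right) 20 = \left(-151\right) 20 = -3020$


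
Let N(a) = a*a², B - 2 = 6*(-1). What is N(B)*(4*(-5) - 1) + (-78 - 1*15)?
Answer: 1251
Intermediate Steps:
B = -4 (B = 2 + 6*(-1) = 2 - 6 = -4)
N(a) = a³
N(B)*(4*(-5) - 1) + (-78 - 1*15) = (-4)³*(4*(-5) - 1) + (-78 - 1*15) = -64*(-20 - 1) + (-78 - 15) = -64*(-21) - 93 = 1344 - 93 = 1251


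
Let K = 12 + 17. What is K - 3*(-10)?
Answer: 59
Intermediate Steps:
K = 29
K - 3*(-10) = 29 - 3*(-10) = 29 + 30 = 59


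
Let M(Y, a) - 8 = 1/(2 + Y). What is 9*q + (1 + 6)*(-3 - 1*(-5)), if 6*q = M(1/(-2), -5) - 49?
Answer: -93/2 ≈ -46.500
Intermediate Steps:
M(Y, a) = 8 + 1/(2 + Y)
q = -121/18 (q = ((17 + 8/(-2))/(2 + 1/(-2)) - 49)/6 = ((17 + 8*(-1/2))/(2 - 1/2) - 49)/6 = ((17 - 4)/(3/2) - 49)/6 = ((2/3)*13 - 49)/6 = (26/3 - 49)/6 = (1/6)*(-121/3) = -121/18 ≈ -6.7222)
9*q + (1 + 6)*(-3 - 1*(-5)) = 9*(-121/18) + (1 + 6)*(-3 - 1*(-5)) = -121/2 + 7*(-3 + 5) = -121/2 + 7*2 = -121/2 + 14 = -93/2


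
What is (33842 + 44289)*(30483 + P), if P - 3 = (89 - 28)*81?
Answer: 2767946937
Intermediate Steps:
P = 4944 (P = 3 + (89 - 28)*81 = 3 + 61*81 = 3 + 4941 = 4944)
(33842 + 44289)*(30483 + P) = (33842 + 44289)*(30483 + 4944) = 78131*35427 = 2767946937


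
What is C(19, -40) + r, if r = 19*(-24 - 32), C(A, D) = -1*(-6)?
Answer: -1058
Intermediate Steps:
C(A, D) = 6
r = -1064 (r = 19*(-56) = -1064)
C(19, -40) + r = 6 - 1064 = -1058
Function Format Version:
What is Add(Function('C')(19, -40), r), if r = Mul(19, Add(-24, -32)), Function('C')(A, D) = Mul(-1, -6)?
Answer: -1058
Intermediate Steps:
Function('C')(A, D) = 6
r = -1064 (r = Mul(19, -56) = -1064)
Add(Function('C')(19, -40), r) = Add(6, -1064) = -1058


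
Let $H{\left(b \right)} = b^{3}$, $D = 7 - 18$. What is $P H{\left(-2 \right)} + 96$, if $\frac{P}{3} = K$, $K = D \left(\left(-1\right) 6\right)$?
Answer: $-1488$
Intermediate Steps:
$D = -11$
$K = 66$ ($K = - 11 \left(\left(-1\right) 6\right) = \left(-11\right) \left(-6\right) = 66$)
$P = 198$ ($P = 3 \cdot 66 = 198$)
$P H{\left(-2 \right)} + 96 = 198 \left(-2\right)^{3} + 96 = 198 \left(-8\right) + 96 = -1584 + 96 = -1488$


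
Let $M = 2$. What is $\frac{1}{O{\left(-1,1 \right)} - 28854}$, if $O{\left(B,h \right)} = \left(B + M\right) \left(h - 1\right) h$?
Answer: $- \frac{1}{28854} \approx -3.4657 \cdot 10^{-5}$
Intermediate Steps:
$O{\left(B,h \right)} = h \left(-1 + h\right) \left(2 + B\right)$ ($O{\left(B,h \right)} = \left(B + 2\right) \left(h - 1\right) h = \left(2 + B\right) \left(-1 + h\right) h = \left(-1 + h\right) \left(2 + B\right) h = h \left(-1 + h\right) \left(2 + B\right)$)
$\frac{1}{O{\left(-1,1 \right)} - 28854} = \frac{1}{1 \left(-2 - -1 + 2 \cdot 1 - 1\right) - 28854} = \frac{1}{1 \left(-2 + 1 + 2 - 1\right) - 28854} = \frac{1}{1 \cdot 0 - 28854} = \frac{1}{0 - 28854} = \frac{1}{-28854} = - \frac{1}{28854}$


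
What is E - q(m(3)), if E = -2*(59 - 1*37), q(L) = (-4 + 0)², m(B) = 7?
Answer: -60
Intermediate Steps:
q(L) = 16 (q(L) = (-4)² = 16)
E = -44 (E = -2*(59 - 37) = -2*22 = -44)
E - q(m(3)) = -44 - 1*16 = -44 - 16 = -60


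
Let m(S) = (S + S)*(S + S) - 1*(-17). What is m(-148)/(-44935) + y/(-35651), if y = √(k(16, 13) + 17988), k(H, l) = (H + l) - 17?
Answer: -87633/44935 - 60*√5/35651 ≈ -1.9540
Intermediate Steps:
m(S) = 17 + 4*S² (m(S) = (2*S)*(2*S) + 17 = 4*S² + 17 = 17 + 4*S²)
k(H, l) = -17 + H + l
y = 60*√5 (y = √((-17 + 16 + 13) + 17988) = √(12 + 17988) = √18000 = 60*√5 ≈ 134.16)
m(-148)/(-44935) + y/(-35651) = (17 + 4*(-148)²)/(-44935) + (60*√5)/(-35651) = (17 + 4*21904)*(-1/44935) + (60*√5)*(-1/35651) = (17 + 87616)*(-1/44935) - 60*√5/35651 = 87633*(-1/44935) - 60*√5/35651 = -87633/44935 - 60*√5/35651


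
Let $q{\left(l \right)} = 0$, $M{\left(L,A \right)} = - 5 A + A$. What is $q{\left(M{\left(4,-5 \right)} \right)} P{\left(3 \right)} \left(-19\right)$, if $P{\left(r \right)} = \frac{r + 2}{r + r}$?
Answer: $0$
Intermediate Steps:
$P{\left(r \right)} = \frac{2 + r}{2 r}$
$M{\left(L,A \right)} = - 4 A$
$q{\left(M{\left(4,-5 \right)} \right)} P{\left(3 \right)} \left(-19\right) = 0 \frac{2 + 3}{2 \cdot 3} \left(-19\right) = 0 \cdot \frac{1}{2} \cdot \frac{1}{3} \cdot 5 \left(-19\right) = 0 \cdot \frac{5}{6} \left(-19\right) = 0 \left(-19\right) = 0$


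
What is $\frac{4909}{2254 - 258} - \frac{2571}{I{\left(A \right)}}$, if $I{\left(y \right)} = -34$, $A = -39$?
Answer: $\frac{2649311}{33932} \approx 78.077$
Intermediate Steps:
$\frac{4909}{2254 - 258} - \frac{2571}{I{\left(A \right)}} = \frac{4909}{2254 - 258} - \frac{2571}{-34} = \frac{4909}{1996} - - \frac{2571}{34} = 4909 \cdot \frac{1}{1996} + \frac{2571}{34} = \frac{4909}{1996} + \frac{2571}{34} = \frac{2649311}{33932}$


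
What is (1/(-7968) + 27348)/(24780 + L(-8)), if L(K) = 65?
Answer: 217908863/197964960 ≈ 1.1007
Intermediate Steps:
(1/(-7968) + 27348)/(24780 + L(-8)) = (1/(-7968) + 27348)/(24780 + 65) = (-1/7968 + 27348)/24845 = (217908863/7968)*(1/24845) = 217908863/197964960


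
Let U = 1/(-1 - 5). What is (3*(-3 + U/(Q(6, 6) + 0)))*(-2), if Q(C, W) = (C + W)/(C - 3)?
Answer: 73/4 ≈ 18.250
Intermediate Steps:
Q(C, W) = (C + W)/(-3 + C)
U = -1/6 (U = 1/(-6) = -1/6 ≈ -0.16667)
(3*(-3 + U/(Q(6, 6) + 0)))*(-2) = (3*(-3 - 1/(6*((6 + 6)/(-3 + 6) + 0))))*(-2) = (3*(-3 - 1/(6*(12/3 + 0))))*(-2) = (3*(-3 - 1/(6*((1/3)*12 + 0))))*(-2) = (3*(-3 - 1/(6*(4 + 0))))*(-2) = (3*(-3 - 1/6/4))*(-2) = (3*(-3 - 1/6*1/4))*(-2) = (3*(-3 - 1/24))*(-2) = (3*(-73/24))*(-2) = -73/8*(-2) = 73/4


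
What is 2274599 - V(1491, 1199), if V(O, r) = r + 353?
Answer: 2273047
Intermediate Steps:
V(O, r) = 353 + r
2274599 - V(1491, 1199) = 2274599 - (353 + 1199) = 2274599 - 1*1552 = 2274599 - 1552 = 2273047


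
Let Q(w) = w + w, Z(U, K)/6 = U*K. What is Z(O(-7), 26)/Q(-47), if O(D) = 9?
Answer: -702/47 ≈ -14.936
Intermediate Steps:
Z(U, K) = 6*K*U (Z(U, K) = 6*(U*K) = 6*(K*U) = 6*K*U)
Q(w) = 2*w
Z(O(-7), 26)/Q(-47) = (6*26*9)/((2*(-47))) = 1404/(-94) = 1404*(-1/94) = -702/47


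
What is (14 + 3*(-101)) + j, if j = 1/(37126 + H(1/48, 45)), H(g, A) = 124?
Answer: -10765249/37250 ≈ -289.00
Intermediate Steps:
j = 1/37250 (j = 1/(37126 + 124) = 1/37250 ≈ 2.6846e-5)
(14 + 3*(-101)) + j = (14 + 3*(-101)) + 1/37250 = (14 - 303) + 1/37250 = -289 + 1/37250 = -10765249/37250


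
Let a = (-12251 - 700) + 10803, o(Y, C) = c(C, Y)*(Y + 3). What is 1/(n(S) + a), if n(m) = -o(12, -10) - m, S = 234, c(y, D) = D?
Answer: -1/2562 ≈ -0.00039032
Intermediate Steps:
o(Y, C) = Y*(3 + Y) (o(Y, C) = Y*(Y + 3) = Y*(3 + Y))
n(m) = -180 - m (n(m) = -12*(3 + 12) - m = -12*15 - m = -1*180 - m = -180 - m)
a = -2148 (a = -12951 + 10803 = -2148)
1/(n(S) + a) = 1/((-180 - 1*234) - 2148) = 1/((-180 - 234) - 2148) = 1/(-414 - 2148) = 1/(-2562) = -1/2562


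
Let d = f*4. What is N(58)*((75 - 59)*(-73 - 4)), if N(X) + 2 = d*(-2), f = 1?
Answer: 12320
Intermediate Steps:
d = 4 (d = 1*4 = 4)
N(X) = -10 (N(X) = -2 + 4*(-2) = -2 - 8 = -10)
N(58)*((75 - 59)*(-73 - 4)) = -10*(75 - 59)*(-73 - 4) = -160*(-77) = -10*(-1232) = 12320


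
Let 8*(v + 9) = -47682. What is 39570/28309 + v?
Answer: -675775713/113236 ≈ -5967.9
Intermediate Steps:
v = -23877/4 (v = -9 + (⅛)*(-47682) = -9 - 23841/4 = -23877/4 ≈ -5969.3)
39570/28309 + v = 39570/28309 - 23877/4 = -675775713/113236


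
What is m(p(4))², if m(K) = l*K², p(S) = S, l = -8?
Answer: 16384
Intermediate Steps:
m(K) = -8*K²
m(p(4))² = (-8*4²)² = (-8*16)² = (-128)² = 16384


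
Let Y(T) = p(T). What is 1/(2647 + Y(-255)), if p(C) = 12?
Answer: 1/2659 ≈ 0.00037608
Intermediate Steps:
Y(T) = 12
1/(2647 + Y(-255)) = 1/(2647 + 12) = 1/2659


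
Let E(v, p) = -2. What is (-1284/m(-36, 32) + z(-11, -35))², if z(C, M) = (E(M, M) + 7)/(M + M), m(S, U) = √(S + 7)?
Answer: (-29 + 17976*I*√29)²/164836 ≈ -56850.0 - 34.062*I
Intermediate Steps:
m(S, U) = √(7 + S)
z(C, M) = 5/(2*M) (z(C, M) = (-2 + 7)/(M + M) = 5/((2*M)) = 5*(1/(2*M)) = 5/(2*M))
(-1284/m(-36, 32) + z(-11, -35))² = (-1284/√(7 - 36) + (5/2)/(-35))² = (-1284*(-I*√29/29) + (5/2)*(-1/35))² = (-1284*(-I*√29/29) - 1/14)² = (-(-1284)*I*√29/29 - 1/14)² = (1284*I*√29/29 - 1/14)² = (-1/14 + 1284*I*√29/29)²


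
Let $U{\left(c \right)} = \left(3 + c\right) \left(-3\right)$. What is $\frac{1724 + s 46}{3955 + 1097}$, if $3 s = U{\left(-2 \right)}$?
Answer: $\frac{839}{2526} \approx 0.33215$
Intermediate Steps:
$U{\left(c \right)} = -9 - 3 c$
$s = -1$ ($s = \frac{-9 - -6}{3} = \frac{-9 + 6}{3} = \frac{1}{3} \left(-3\right) = -1$)
$\frac{1724 + s 46}{3955 + 1097} = \frac{1724 - 46}{3955 + 1097} = \frac{1724 - 46}{5052} = 1678 \cdot \frac{1}{5052} = \frac{839}{2526}$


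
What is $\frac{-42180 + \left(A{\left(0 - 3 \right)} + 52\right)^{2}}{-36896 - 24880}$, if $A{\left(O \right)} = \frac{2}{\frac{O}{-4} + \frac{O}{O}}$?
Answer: $\frac{160703}{252252} \approx 0.63707$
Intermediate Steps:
$A{\left(O \right)} = \frac{2}{1 - \frac{O}{4}}$ ($A{\left(O \right)} = \frac{2}{O \left(- \frac{1}{4}\right) + 1} = \frac{2}{- \frac{O}{4} + 1} = \frac{2}{1 - \frac{O}{4}}$)
$\frac{-42180 + \left(A{\left(0 - 3 \right)} + 52\right)^{2}}{-36896 - 24880} = \frac{-42180 + \left(- \frac{8}{-4 + \left(0 - 3\right)} + 52\right)^{2}}{-36896 - 24880} = \frac{-42180 + \left(- \frac{8}{-4 - 3} + 52\right)^{2}}{-61776} = \left(-42180 + \left(- \frac{8}{-7} + 52\right)^{2}\right) \left(- \frac{1}{61776}\right) = \left(-42180 + \left(\left(-8\right) \left(- \frac{1}{7}\right) + 52\right)^{2}\right) \left(- \frac{1}{61776}\right) = \left(-42180 + \left(\frac{8}{7} + 52\right)^{2}\right) \left(- \frac{1}{61776}\right) = \left(-42180 + \left(\frac{372}{7}\right)^{2}\right) \left(- \frac{1}{61776}\right) = \left(-42180 + \frac{138384}{49}\right) \left(- \frac{1}{61776}\right) = \left(- \frac{1928436}{49}\right) \left(- \frac{1}{61776}\right) = \frac{160703}{252252}$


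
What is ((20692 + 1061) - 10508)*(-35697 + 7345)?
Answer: -318818240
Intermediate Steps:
((20692 + 1061) - 10508)*(-35697 + 7345) = (21753 - 10508)*(-28352) = 11245*(-28352) = -318818240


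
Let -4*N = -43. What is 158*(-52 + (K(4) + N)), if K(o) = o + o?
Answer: -10507/2 ≈ -5253.5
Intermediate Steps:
N = 43/4 (N = -¼*(-43) = 43/4 ≈ 10.750)
K(o) = 2*o
158*(-52 + (K(4) + N)) = 158*(-52 + (2*4 + 43/4)) = 158*(-52 + (8 + 43/4)) = 158*(-52 + 75/4) = 158*(-133/4) = -10507/2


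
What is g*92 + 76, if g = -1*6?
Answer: -476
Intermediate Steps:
g = -6
g*92 + 76 = -6*92 + 76 = -552 + 76 = -476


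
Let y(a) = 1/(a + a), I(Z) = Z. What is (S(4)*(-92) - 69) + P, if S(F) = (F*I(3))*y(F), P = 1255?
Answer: 1048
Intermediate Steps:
y(a) = 1/(2*a)
S(F) = 3/2 (S(F) = (F*3)*(1/(2*F)) = (3*F)*(1/(2*F)) = 3/2)
(S(4)*(-92) - 69) + P = ((3/2)*(-92) - 69) + 1255 = (-138 - 69) + 1255 = -207 + 1255 = 1048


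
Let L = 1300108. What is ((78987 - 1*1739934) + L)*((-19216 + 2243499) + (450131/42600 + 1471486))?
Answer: -56810567766956509/42600 ≈ -1.3336e+12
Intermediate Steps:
((78987 - 1*1739934) + L)*((-19216 + 2243499) + (450131/42600 + 1471486)) = ((78987 - 1*1739934) + 1300108)*((-19216 + 2243499) + (450131/42600 + 1471486)) = ((78987 - 1739934) + 1300108)*(2224283 + (450131*(1/42600) + 1471486)) = (-1660947 + 1300108)*(2224283 + (450131/42600 + 1471486)) = -360839*(2224283 + 62685753731/42600) = -360839*157440209531/42600 = -56810567766956509/42600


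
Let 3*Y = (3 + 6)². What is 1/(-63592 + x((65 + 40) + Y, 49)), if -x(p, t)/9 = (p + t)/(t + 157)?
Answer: -206/13101581 ≈ -1.5723e-5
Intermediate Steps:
Y = 27 (Y = (3 + 6)²/3 = (⅓)*9² = (⅓)*81 = 27)
x(p, t) = -9*(p + t)/(157 + t) (x(p, t) = -9*(p + t)/(t + 157) = -9*(p + t)/(157 + t))
1/(-63592 + x((65 + 40) + Y, 49)) = 1/(-63592 + 9*(-((65 + 40) + 27) - 1*49)/(157 + 49)) = 1/(-63592 + 9*(-(105 + 27) - 49)/206) = 1/(-63592 + 9*(1/206)*(-1*132 - 49)) = 1/(-63592 + 9*(1/206)*(-132 - 49)) = 1/(-63592 + 9*(1/206)*(-181)) = 1/(-63592 - 1629/206) = 1/(-13101581/206) = -206/13101581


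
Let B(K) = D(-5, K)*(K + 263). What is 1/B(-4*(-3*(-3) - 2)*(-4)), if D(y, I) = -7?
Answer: -1/2625 ≈ -0.00038095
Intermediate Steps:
B(K) = -1841 - 7*K (B(K) = -7*(K + 263) = -7*(263 + K) = -1841 - 7*K)
1/B(-4*(-3*(-3) - 2)*(-4)) = 1/(-1841 - 7*(-4*(-3*(-3) - 2))*(-4)) = 1/(-1841 - 7*(-4*(9 - 2))*(-4)) = 1/(-1841 - 7*(-4*7)*(-4)) = 1/(-1841 - (-196)*(-4)) = 1/(-1841 - 7*112) = 1/(-1841 - 784) = 1/(-2625) = -1/2625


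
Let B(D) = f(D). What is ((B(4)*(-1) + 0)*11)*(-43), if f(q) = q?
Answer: 1892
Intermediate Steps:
B(D) = D
((B(4)*(-1) + 0)*11)*(-43) = ((4*(-1) + 0)*11)*(-43) = ((-4 + 0)*11)*(-43) = -4*11*(-43) = -44*(-43) = 1892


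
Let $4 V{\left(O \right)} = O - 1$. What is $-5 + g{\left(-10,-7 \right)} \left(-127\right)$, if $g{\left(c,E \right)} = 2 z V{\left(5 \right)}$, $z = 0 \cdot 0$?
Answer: $-5$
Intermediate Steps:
$V{\left(O \right)} = - \frac{1}{4} + \frac{O}{4}$ ($V{\left(O \right)} = \frac{O - 1}{4} = \frac{-1 + O}{4} = - \frac{1}{4} + \frac{O}{4}$)
$z = 0$
$g{\left(c,E \right)} = 0$ ($g{\left(c,E \right)} = 2 \cdot 0 \left(- \frac{1}{4} + \frac{1}{4} \cdot 5\right) = 0 \left(- \frac{1}{4} + \frac{5}{4}\right) = 0 \cdot 1 = 0$)
$-5 + g{\left(-10,-7 \right)} \left(-127\right) = -5 + 0 \left(-127\right) = -5 + 0 = -5$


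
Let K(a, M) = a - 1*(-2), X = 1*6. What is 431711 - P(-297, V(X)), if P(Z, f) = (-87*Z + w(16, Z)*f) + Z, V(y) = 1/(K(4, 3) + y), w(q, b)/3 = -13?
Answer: 1624689/4 ≈ 4.0617e+5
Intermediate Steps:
X = 6
K(a, M) = 2 + a (K(a, M) = a + 2 = 2 + a)
w(q, b) = -39 (w(q, b) = 3*(-13) = -39)
V(y) = 1/(6 + y) (V(y) = 1/((2 + 4) + y) = 1/(6 + y))
P(Z, f) = -86*Z - 39*f (P(Z, f) = (-87*Z - 39*f) + Z = -86*Z - 39*f)
431711 - P(-297, V(X)) = 431711 - (-86*(-297) - 39/(6 + 6)) = 431711 - (25542 - 39/12) = 431711 - (25542 - 39*1/12) = 431711 - (25542 - 13/4) = 431711 - 1*102155/4 = 431711 - 102155/4 = 1624689/4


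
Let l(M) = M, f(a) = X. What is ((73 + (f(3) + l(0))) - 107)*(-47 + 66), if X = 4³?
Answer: 570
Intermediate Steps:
X = 64
f(a) = 64
((73 + (f(3) + l(0))) - 107)*(-47 + 66) = ((73 + (64 + 0)) - 107)*(-47 + 66) = ((73 + 64) - 107)*19 = (137 - 107)*19 = 30*19 = 570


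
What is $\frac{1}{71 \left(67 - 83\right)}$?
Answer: $- \frac{1}{1136} \approx -0.00088028$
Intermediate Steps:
$\frac{1}{71 \left(67 - 83\right)} = \frac{1}{71 \left(-16\right)} = \frac{1}{-1136} = - \frac{1}{1136}$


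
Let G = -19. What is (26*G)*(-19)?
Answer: 9386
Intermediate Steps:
(26*G)*(-19) = (26*(-19))*(-19) = -494*(-19) = 9386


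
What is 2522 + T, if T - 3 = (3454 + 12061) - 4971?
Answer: 13069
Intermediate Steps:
T = 10547 (T = 3 + ((3454 + 12061) - 4971) = 3 + (15515 - 4971) = 3 + 10544 = 10547)
2522 + T = 2522 + 10547 = 13069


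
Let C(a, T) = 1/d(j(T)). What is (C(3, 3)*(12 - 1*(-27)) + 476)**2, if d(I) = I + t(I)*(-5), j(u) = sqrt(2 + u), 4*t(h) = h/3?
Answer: 55730144/245 + 63648*sqrt(5)/5 ≈ 2.5593e+5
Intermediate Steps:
t(h) = h/12 (t(h) = (h/3)/4 = h/12)
d(I) = 7*I/12 (d(I) = I + (I/12)*(-5) = I - 5*I/12 = 7*I/12)
C(a, T) = 12/(7*sqrt(2 + T)) (C(a, T) = 1/(7*sqrt(2 + T)/12) = 12/(7*sqrt(2 + T)))
(C(3, 3)*(12 - 1*(-27)) + 476)**2 = ((12/(7*sqrt(2 + 3)))*(12 - 1*(-27)) + 476)**2 = ((12/(7*sqrt(5)))*(12 + 27) + 476)**2 = ((12*(sqrt(5)/5)/7)*39 + 476)**2 = ((12*sqrt(5)/35)*39 + 476)**2 = (468*sqrt(5)/35 + 476)**2 = (476 + 468*sqrt(5)/35)**2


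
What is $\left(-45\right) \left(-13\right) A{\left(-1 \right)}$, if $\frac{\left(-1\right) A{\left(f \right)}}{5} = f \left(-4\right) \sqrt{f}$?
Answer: $- 11700 i \approx - 11700.0 i$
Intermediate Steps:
$A{\left(f \right)} = 20 f^{\frac{3}{2}}$ ($A{\left(f \right)} = - 5 f \left(-4\right) \sqrt{f} = - 5 - 4 f \sqrt{f} = - 5 \left(- 4 f^{\frac{3}{2}}\right) = 20 f^{\frac{3}{2}}$)
$\left(-45\right) \left(-13\right) A{\left(-1 \right)} = \left(-45\right) \left(-13\right) 20 \left(-1\right)^{\frac{3}{2}} = 585 \cdot 20 \left(- i\right) = 585 \left(- 20 i\right) = - 11700 i$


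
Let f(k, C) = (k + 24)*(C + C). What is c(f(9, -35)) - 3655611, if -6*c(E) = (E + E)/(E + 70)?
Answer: -116979563/32 ≈ -3.6556e+6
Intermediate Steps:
f(k, C) = 2*C*(24 + k) (f(k, C) = (24 + k)*(2*C) = 2*C*(24 + k))
c(E) = -E/(3*(70 + E)) (c(E) = -(E + E)/(6*(E + 70)) = -2*E/(6*(70 + E)) = -E/(3*(70 + E)))
c(f(9, -35)) - 3655611 = -2*(-35)*(24 + 9)/(210 + 3*(2*(-35)*(24 + 9))) - 3655611 = -2*(-35)*33/(210 + 3*(2*(-35)*33)) - 3655611 = -1*(-2310)/(210 + 3*(-2310)) - 3655611 = -1*(-2310)/(210 - 6930) - 3655611 = -1*(-2310)/(-6720) - 3655611 = -1*(-2310)*(-1/6720) - 3655611 = -11/32 - 3655611 = -116979563/32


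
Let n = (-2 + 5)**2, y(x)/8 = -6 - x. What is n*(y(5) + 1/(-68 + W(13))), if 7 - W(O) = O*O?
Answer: -182169/230 ≈ -792.04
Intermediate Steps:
W(O) = 7 - O**2 (W(O) = 7 - O*O = 7 - O**2)
y(x) = -48 - 8*x (y(x) = 8*(-6 - x) = -48 - 8*x)
n = 9 (n = 3**2 = 9)
n*(y(5) + 1/(-68 + W(13))) = 9*((-48 - 8*5) + 1/(-68 + (7 - 1*13**2))) = 9*((-48 - 40) + 1/(-68 + (7 - 1*169))) = 9*(-88 + 1/(-68 + (7 - 169))) = 9*(-88 + 1/(-68 - 162)) = 9*(-88 + 1/(-230)) = 9*(-88 - 1/230) = 9*(-20241/230) = -182169/230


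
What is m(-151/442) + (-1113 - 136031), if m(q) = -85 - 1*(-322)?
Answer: -136907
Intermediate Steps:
m(q) = 237 (m(q) = -85 + 322 = 237)
m(-151/442) + (-1113 - 136031) = 237 + (-1113 - 136031) = 237 - 137144 = -136907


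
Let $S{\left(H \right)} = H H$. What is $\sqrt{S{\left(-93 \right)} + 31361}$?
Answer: $\sqrt{40010} \approx 200.02$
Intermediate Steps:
$S{\left(H \right)} = H^{2}$
$\sqrt{S{\left(-93 \right)} + 31361} = \sqrt{\left(-93\right)^{2} + 31361} = \sqrt{8649 + 31361} = \sqrt{40010}$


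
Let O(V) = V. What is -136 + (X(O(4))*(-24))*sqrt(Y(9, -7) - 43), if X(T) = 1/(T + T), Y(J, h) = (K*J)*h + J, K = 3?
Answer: -136 - 3*I*sqrt(223) ≈ -136.0 - 44.8*I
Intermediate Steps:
Y(J, h) = J + 3*J*h (Y(J, h) = (3*J)*h + J = 3*J*h + J = J + 3*J*h)
X(T) = 1/(2*T)
-136 + (X(O(4))*(-24))*sqrt(Y(9, -7) - 43) = -136 + (((1/2)/4)*(-24))*sqrt(9*(1 + 3*(-7)) - 43) = -136 + (((1/2)*(1/4))*(-24))*sqrt(9*(1 - 21) - 43) = -136 + ((1/8)*(-24))*sqrt(9*(-20) - 43) = -136 - 3*sqrt(-180 - 43) = -136 - 3*I*sqrt(223)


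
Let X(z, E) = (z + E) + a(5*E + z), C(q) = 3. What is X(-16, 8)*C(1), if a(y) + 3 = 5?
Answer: -18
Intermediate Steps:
a(y) = 2 (a(y) = -3 + 5 = 2)
X(z, E) = 2 + E + z (X(z, E) = (z + E) + 2 = (E + z) + 2 = 2 + E + z)
X(-16, 8)*C(1) = (2 + 8 - 16)*3 = -6*3 = -18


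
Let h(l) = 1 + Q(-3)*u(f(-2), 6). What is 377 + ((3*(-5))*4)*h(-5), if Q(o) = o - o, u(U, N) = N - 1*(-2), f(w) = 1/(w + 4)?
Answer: 317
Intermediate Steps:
f(w) = 1/(4 + w)
u(U, N) = 2 + N (u(U, N) = N + 2 = 2 + N)
Q(o) = 0
h(l) = 1 (h(l) = 1 + 0*(2 + 6) = 1 + 0*8 = 1 + 0 = 1)
377 + ((3*(-5))*4)*h(-5) = 377 + ((3*(-5))*4)*1 = 377 - 15*4*1 = 377 - 60*1 = 377 - 60 = 317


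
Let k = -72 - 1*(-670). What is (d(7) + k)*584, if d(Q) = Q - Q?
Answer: 349232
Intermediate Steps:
d(Q) = 0
k = 598 (k = -72 + 670 = 598)
(d(7) + k)*584 = (0 + 598)*584 = 598*584 = 349232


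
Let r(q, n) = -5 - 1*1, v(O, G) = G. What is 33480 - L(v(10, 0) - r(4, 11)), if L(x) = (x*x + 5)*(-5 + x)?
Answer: 33439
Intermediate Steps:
r(q, n) = -6 (r(q, n) = -5 - 1 = -6)
L(x) = (-5 + x)*(5 + x²) (L(x) = (x² + 5)*(-5 + x) = (5 + x²)*(-5 + x) = (-5 + x)*(5 + x²))
33480 - L(v(10, 0) - r(4, 11)) = 33480 - (-25 + (0 - 1*(-6))³ - 5*(0 - 1*(-6))² + 5*(0 - 1*(-6))) = 33480 - (-25 + (0 + 6)³ - 5*(0 + 6)² + 5*(0 + 6)) = 33480 - (-25 + 6³ - 5*6² + 5*6) = 33480 - (-25 + 216 - 5*36 + 30) = 33480 - (-25 + 216 - 180 + 30) = 33480 - 1*41 = 33480 - 41 = 33439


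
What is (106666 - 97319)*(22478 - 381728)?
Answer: -3357909750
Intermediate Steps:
(106666 - 97319)*(22478 - 381728) = 9347*(-359250) = -3357909750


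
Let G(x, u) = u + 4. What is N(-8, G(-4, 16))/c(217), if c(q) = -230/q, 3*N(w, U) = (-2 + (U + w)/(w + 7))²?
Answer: -21266/345 ≈ -61.641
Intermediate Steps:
G(x, u) = 4 + u
N(w, U) = (-2 + (U + w)/(7 + w))²/3 (N(w, U) = (-2 + (U + w)/(w + 7))²/3 = (-2 + (U + w)/(7 + w))²/3)
N(-8, G(-4, 16))/c(217) = ((14 - 8 - (4 + 16))²/(3*(7 - 8)²))/((-230/217)) = ((⅓)*(14 - 8 - 1*20)²/(-1)²)/((-230*1/217)) = ((⅓)*1*(14 - 8 - 20)²)/(-230/217) = ((⅓)*1*(-14)²)*(-217/230) = ((⅓)*1*196)*(-217/230) = (196/3)*(-217/230) = -21266/345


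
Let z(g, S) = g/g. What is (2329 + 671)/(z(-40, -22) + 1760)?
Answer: 1000/587 ≈ 1.7036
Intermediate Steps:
z(g, S) = 1
(2329 + 671)/(z(-40, -22) + 1760) = (2329 + 671)/(1 + 1760) = 3000/1761 = 3000*(1/1761) = 1000/587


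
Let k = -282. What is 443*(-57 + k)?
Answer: -150177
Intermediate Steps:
443*(-57 + k) = 443*(-57 - 282) = 443*(-339) = -150177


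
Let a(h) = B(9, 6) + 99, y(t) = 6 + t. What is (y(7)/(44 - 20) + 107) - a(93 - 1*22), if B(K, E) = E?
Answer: 61/24 ≈ 2.5417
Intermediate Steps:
a(h) = 105 (a(h) = 6 + 99 = 105)
(y(7)/(44 - 20) + 107) - a(93 - 1*22) = ((6 + 7)/(44 - 20) + 107) - 1*105 = (13/24 + 107) - 105 = 2581/24 - 105 = 61/24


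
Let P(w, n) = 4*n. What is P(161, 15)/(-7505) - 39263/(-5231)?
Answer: 58870991/7851731 ≈ 7.4978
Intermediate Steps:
P(161, 15)/(-7505) - 39263/(-5231) = (4*15)/(-7505) - 39263/(-5231) = 60*(-1/7505) - 39263*(-1/5231) = -12/1501 + 39263/5231 = 58870991/7851731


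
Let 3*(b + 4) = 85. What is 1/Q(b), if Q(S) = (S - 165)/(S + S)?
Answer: -73/211 ≈ -0.34597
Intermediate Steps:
b = 73/3 (b = -4 + (⅓)*85 = -4 + 85/3 = 73/3 ≈ 24.333)
Q(S) = (-165 + S)/(2*S) (Q(S) = (-165 + S)/((2*S)) = (-165 + S)*(1/(2*S)) = (-165 + S)/(2*S))
1/Q(b) = 1/((-165 + 73/3)/(2*(73/3))) = 1/((½)*(3/73)*(-422/3)) = 1/(-211/73) = -73/211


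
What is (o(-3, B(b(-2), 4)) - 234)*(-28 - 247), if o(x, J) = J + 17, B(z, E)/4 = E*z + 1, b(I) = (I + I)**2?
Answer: -11825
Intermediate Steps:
b(I) = 4*I**2 (b(I) = (2*I)**2 = 4*I**2)
B(z, E) = 4 + 4*E*z (B(z, E) = 4*(E*z + 1) = 4*(1 + E*z) = 4 + 4*E*z)
o(x, J) = 17 + J
(o(-3, B(b(-2), 4)) - 234)*(-28 - 247) = ((17 + (4 + 4*4*(4*(-2)**2))) - 234)*(-28 - 247) = ((17 + (4 + 4*4*(4*4))) - 234)*(-275) = ((17 + (4 + 4*4*16)) - 234)*(-275) = ((17 + (4 + 256)) - 234)*(-275) = ((17 + 260) - 234)*(-275) = (277 - 234)*(-275) = 43*(-275) = -11825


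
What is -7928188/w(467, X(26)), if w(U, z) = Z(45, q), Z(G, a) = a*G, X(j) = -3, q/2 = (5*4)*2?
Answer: -1982047/900 ≈ -2202.3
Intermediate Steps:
q = 80 (q = 2*((5*4)*2) = 2*(20*2) = 2*40 = 80)
Z(G, a) = G*a
w(U, z) = 3600 (w(U, z) = 45*80 = 3600)
-7928188/w(467, X(26)) = -7928188/3600 = -7928188*1/3600 = -1982047/900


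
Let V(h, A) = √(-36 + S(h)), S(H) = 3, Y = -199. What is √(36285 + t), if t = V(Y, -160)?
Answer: √(36285 + I*√33) ≈ 190.49 + 0.015*I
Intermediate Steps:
V(h, A) = I*√33 (V(h, A) = √(-36 + 3) = √(-33) = I*√33)
t = I*√33 ≈ 5.7446*I
√(36285 + t) = √(36285 + I*√33)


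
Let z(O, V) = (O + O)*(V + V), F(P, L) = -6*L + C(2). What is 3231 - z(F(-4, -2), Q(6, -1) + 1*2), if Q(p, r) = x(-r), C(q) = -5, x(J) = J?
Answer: 3147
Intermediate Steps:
Q(p, r) = -r
F(P, L) = -5 - 6*L (F(P, L) = -6*L - 5 = -5 - 6*L)
z(O, V) = 4*O*V (z(O, V) = (2*O)*(2*V) = 4*O*V)
3231 - z(F(-4, -2), Q(6, -1) + 1*2) = 3231 - 4*(-5 - 6*(-2))*(-1*(-1) + 1*2) = 3231 - 4*(-5 + 12)*(1 + 2) = 3231 - 4*7*3 = 3231 - 1*84 = 3231 - 84 = 3147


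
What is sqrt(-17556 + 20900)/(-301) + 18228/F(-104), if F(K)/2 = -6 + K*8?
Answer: -4557/419 - 4*sqrt(209)/301 ≈ -11.068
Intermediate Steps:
F(K) = -12 + 16*K (F(K) = 2*(-6 + K*8) = 2*(-6 + 8*K) = -12 + 16*K)
sqrt(-17556 + 20900)/(-301) + 18228/F(-104) = sqrt(-17556 + 20900)/(-301) + 18228/(-12 + 16*(-104)) = sqrt(3344)*(-1/301) + 18228/(-12 - 1664) = (4*sqrt(209))*(-1/301) + 18228/(-1676) = -4*sqrt(209)/301 + 18228*(-1/1676) = -4*sqrt(209)/301 - 4557/419 = -4557/419 - 4*sqrt(209)/301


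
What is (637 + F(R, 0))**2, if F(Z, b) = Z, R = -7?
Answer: 396900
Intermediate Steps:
(637 + F(R, 0))**2 = (637 - 7)**2 = 630**2 = 396900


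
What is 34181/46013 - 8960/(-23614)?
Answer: 609713307/543275491 ≈ 1.1223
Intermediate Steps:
34181/46013 - 8960/(-23614) = 34181*(1/46013) - 8960*(-1/23614) = 34181/46013 + 4480/11807 = 609713307/543275491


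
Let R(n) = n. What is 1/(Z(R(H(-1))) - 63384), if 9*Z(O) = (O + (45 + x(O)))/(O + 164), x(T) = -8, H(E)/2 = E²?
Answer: -498/31565219 ≈ -1.5777e-5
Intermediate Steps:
H(E) = 2*E²
Z(O) = (37 + O)/(9*(164 + O)) (Z(O) = ((O + (45 - 8))/(O + 164))/9 = ((O + 37)/(164 + O))/9 = ((37 + O)/(164 + O))/9 = (37 + O)/(9*(164 + O)))
1/(Z(R(H(-1))) - 63384) = 1/((37 + 2*(-1)²)/(9*(164 + 2*(-1)²)) - 63384) = 1/((37 + 2*1)/(9*(164 + 2*1)) - 63384) = 1/((37 + 2)/(9*(164 + 2)) - 63384) = 1/((⅑)*39/166 - 63384) = 1/((⅑)*(1/166)*39 - 63384) = 1/(13/498 - 63384) = 1/(-31565219/498) = -498/31565219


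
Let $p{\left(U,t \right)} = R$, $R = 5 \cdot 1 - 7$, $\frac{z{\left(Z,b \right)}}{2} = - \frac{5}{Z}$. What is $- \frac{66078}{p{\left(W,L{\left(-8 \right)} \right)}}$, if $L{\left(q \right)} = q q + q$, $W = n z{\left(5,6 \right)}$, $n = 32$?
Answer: $33039$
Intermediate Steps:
$z{\left(Z,b \right)} = - \frac{10}{Z}$ ($z{\left(Z,b \right)} = 2 \left(- \frac{5}{Z}\right) = - \frac{10}{Z}$)
$W = -64$ ($W = 32 \left(- \frac{10}{5}\right) = 32 \left(\left(-10\right) \frac{1}{5}\right) = 32 \left(-2\right) = -64$)
$R = -2$ ($R = 5 - 7 = -2$)
$L{\left(q \right)} = q + q^{2}$ ($L{\left(q \right)} = q^{2} + q = q + q^{2}$)
$p{\left(U,t \right)} = -2$
$- \frac{66078}{p{\left(W,L{\left(-8 \right)} \right)}} = - \frac{66078}{-2} = \left(-66078\right) \left(- \frac{1}{2}\right) = 33039$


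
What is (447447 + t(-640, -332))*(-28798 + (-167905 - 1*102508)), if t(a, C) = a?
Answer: -133689569277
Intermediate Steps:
(447447 + t(-640, -332))*(-28798 + (-167905 - 1*102508)) = (447447 - 640)*(-28798 + (-167905 - 1*102508)) = 446807*(-28798 + (-167905 - 102508)) = 446807*(-28798 - 270413) = 446807*(-299211) = -133689569277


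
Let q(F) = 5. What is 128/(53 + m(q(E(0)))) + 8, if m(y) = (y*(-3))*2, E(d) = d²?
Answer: 312/23 ≈ 13.565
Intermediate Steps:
m(y) = -6*y (m(y) = -3*y*2 = -6*y)
128/(53 + m(q(E(0)))) + 8 = 128/(53 - 6*5) + 8 = 128/(53 - 30) + 8 = 128/23 + 8 = 312/23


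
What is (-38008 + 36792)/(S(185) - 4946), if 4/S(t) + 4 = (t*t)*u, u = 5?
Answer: 5475872/22272749 ≈ 0.24586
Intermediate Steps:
S(t) = 4/(-4 + 5*t²) (S(t) = 4/(-4 + (t*t)*5) = 4/(-4 + t²*5) = 4/(-4 + 5*t²))
(-38008 + 36792)/(S(185) - 4946) = (-38008 + 36792)/(4/(-4 + 5*185²) - 4946) = -1216/(4/(-4 + 5*34225) - 4946) = -1216/(4/(-4 + 171125) - 4946) = -1216/(4/171121 - 4946) = -1216/(-846364462/171121) = -1216*(-171121/846364462) = 5475872/22272749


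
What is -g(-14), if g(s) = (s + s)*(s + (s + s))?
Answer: -1176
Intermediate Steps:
g(s) = 6*s² (g(s) = (2*s)*(s + 2*s) = (2*s)*(3*s) = 6*s²)
-g(-14) = -6*(-14)² = -6*196 = -1*1176 = -1176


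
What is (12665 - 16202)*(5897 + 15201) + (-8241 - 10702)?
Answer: -74642569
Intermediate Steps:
(12665 - 16202)*(5897 + 15201) + (-8241 - 10702) = -3537*21098 - 18943 = -74623626 - 18943 = -74642569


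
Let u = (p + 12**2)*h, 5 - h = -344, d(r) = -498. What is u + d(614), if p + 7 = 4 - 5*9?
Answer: 33006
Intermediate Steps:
p = -48 (p = -7 + (4 - 5*9) = -7 + (4 - 45) = -7 - 41 = -48)
h = 349 (h = 5 - 1*(-344) = 5 + 344 = 349)
u = 33504 (u = (-48 + 12**2)*349 = (-48 + 144)*349 = 96*349 = 33504)
u + d(614) = 33504 - 498 = 33006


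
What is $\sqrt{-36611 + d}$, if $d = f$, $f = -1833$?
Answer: $2 i \sqrt{9611} \approx 196.07 i$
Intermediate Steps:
$d = -1833$
$\sqrt{-36611 + d} = \sqrt{-36611 - 1833} = \sqrt{-38444} = 2 i \sqrt{9611}$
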